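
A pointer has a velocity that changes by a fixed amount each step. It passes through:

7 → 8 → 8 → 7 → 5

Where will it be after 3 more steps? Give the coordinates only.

-7

Successive displacements: +1, +0, -1, -2 — each changes by -1.
step 5: 5 − 3 → 2
step 6: 2 − 4 → -2
step 7: -2 − 5 → -7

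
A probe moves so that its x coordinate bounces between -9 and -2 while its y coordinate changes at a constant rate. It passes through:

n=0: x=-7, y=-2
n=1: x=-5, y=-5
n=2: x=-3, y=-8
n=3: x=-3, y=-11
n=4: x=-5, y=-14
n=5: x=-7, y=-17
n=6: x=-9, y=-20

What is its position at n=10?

The x coordinate travels 2 per step and bounces off the walls at -9 and -2.
  step 7: -9 → -7
  step 8: -7 → -5
  step 9: -5 → -3
  step 10: -3 → -3
The y coordinate changes by -3 each step: at step 10 it is -32.

x=-3, y=-32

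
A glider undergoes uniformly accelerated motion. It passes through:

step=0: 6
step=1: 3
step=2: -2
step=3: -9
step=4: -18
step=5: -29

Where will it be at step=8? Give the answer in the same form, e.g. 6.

Successive displacements: -3, -5, -7, -9, -11 — each changes by -2.
step 6: -29 − 13 → -42
step 7: -42 − 15 → -57
step 8: -57 − 17 → -74

-74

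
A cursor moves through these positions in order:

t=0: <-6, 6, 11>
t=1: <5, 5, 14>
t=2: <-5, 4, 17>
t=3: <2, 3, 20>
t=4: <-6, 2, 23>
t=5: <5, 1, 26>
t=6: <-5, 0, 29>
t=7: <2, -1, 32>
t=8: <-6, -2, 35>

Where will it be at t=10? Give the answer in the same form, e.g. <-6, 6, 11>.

<-5, -4, 41>

First: cycles through -6, 5, -5, 2 every 4 steps. Step 10 lands at position 2 of the cycle → -5.
Second: linear, -1 per step → -4 at step 10.
Third: linear, +3 per step → 41 at step 10.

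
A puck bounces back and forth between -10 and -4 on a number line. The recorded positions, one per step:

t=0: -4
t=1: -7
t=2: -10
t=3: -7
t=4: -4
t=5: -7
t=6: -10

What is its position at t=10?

-10

The value travels 3 per step and bounces off the walls at -10 and -4.
  step 7: -10 → -7
  step 8: -7 → -4
  step 9: -4 → -7
  step 10: -7 → -10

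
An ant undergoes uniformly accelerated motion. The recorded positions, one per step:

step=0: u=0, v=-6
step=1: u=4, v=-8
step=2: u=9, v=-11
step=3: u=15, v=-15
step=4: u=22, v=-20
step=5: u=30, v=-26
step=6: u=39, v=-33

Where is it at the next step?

u=49, v=-41

First differences are (+4, -2), (+5, -3), (+6, -4), (+7, -5), (+8, -6), (+9, -7); their common second difference is (+1, -1) (constant acceleration).
step 7: u=39, v=-33 + (+10, -8) → u=49, v=-41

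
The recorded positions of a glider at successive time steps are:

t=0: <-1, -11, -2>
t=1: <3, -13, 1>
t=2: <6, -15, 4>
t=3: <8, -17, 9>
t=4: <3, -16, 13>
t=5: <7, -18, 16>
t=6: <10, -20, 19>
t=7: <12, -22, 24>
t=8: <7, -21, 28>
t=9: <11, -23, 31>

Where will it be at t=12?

<11, -26, 43>

Step-to-step displacements: <+4, -2, +3>, <+3, -2, +3>, <+2, -2, +5>, <-5, +1, +4>, <+4, -2, +3>, <+3, -2, +3>, <+2, -2, +5>, <-5, +1, +4>, <+4, -2, +3> — a repeating cycle of length 4.
step 10: apply <+3, -2, +3> → <14, -25, 34>
step 11: apply <+2, -2, +5> → <16, -27, 39>
step 12: apply <-5, +1, +4> → <11, -26, 43>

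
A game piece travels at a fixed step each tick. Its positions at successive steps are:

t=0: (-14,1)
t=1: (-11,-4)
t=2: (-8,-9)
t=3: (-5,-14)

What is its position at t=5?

(1,-24)

The position changes by (+3,-5) every step.
step 4: (-5,-14) + (+3,-5) → (-2,-19)
step 5: (-2,-19) + (+3,-5) → (1,-24)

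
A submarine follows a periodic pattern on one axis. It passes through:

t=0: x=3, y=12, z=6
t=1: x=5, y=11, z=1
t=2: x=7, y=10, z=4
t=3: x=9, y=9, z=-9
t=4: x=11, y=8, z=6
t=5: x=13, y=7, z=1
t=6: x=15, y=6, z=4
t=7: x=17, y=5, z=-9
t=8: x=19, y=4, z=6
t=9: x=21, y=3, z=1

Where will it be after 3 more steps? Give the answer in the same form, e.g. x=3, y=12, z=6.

x=27, y=0, z=6

The x coordinate changes by +2 each step, so at step 12 it is 3 + 12·(2) = 27.
The y coordinate changes by -1 each step, so at step 12 it is 12 + 12·(-1) = 0.
The z coordinate repeats the cycle [6, 1, 4, -9] with period 4; step 12 mod 4 = 0, giving 6.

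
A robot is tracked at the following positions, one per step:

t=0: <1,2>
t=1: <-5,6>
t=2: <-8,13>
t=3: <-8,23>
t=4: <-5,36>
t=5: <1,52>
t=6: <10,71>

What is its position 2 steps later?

<37,118>

Successive displacements: <-6,+4>, <-3,+7>, <+0,+10>, <+3,+13>, <+6,+16>, <+9,+19> — each changes by <+3,+3>.
step 7: <10,71> + <+12,+22> → <22,93>
step 8: <22,93> + <+15,+25> → <37,118>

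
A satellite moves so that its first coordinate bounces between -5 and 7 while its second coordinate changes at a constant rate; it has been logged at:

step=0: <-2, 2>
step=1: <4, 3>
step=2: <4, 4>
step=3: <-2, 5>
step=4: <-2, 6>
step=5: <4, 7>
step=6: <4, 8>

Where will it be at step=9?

<4, 11>

The first coordinate travels 6 per step and bounces off the walls at -5 and 7.
  step 7: 4 → -2
  step 8: -2 → -2
  step 9: -2 → 4
The second coordinate changes by +1 each step: at step 9 it is 11.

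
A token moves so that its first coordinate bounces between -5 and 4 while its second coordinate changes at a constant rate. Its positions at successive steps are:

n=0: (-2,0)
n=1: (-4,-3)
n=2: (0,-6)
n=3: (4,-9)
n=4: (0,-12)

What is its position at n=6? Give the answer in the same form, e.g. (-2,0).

The first coordinate travels 4 per step and bounces off the walls at -5 and 4.
  step 5: 0 → -4
  step 6: -4 → -2
The second coordinate changes by -3 each step: at step 6 it is -18.

(-2,-18)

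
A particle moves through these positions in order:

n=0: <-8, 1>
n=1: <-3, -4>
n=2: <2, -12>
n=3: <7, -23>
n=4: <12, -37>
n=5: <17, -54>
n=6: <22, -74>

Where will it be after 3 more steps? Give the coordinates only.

Taking differences between consecutive positions: <+5, -5>, <+5, -8>, <+5, -11>, <+5, -14>, <+5, -17>, <+5, -20>. These grow by <+0, -3> each step.
step 7: <22, -74> + <+5, -23> → <27, -97>
step 8: <27, -97> + <+5, -26> → <32, -123>
step 9: <32, -123> + <+5, -29> → <37, -152>

<37, -152>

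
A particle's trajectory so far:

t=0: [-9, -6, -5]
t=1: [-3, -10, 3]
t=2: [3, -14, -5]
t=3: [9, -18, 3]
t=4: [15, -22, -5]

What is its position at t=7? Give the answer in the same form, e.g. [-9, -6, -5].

[33, -34, 3]

The first coordinate changes by +6 each step, so at step 7 it is -9 + 7·(6) = 33.
The second coordinate changes by -4 each step, so at step 7 it is -6 + 7·(-4) = -34.
The third coordinate repeats the cycle [-5, 3] with period 2; step 7 mod 2 = 1, giving 3.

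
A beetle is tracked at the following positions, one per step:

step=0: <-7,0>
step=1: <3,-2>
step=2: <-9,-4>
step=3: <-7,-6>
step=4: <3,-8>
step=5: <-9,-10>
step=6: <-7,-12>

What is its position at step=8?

The first coordinate repeats the cycle [-7, 3, -9] with period 3; step 8 mod 3 = 2, giving -9.
The second coordinate changes by -2 each step, so at step 8 it is 0 + 8·(-2) = -16.

<-9,-16>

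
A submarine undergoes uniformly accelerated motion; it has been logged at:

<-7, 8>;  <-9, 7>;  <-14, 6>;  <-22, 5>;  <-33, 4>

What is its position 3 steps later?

<-84, 1>

Taking differences between consecutive positions: <-2, -1>, <-5, -1>, <-8, -1>, <-11, -1>. These grow by <-3, +0> each step.
step 5: <-33, 4> + <-14, -1> → <-47, 3>
step 6: <-47, 3> + <-17, -1> → <-64, 2>
step 7: <-64, 2> + <-20, -1> → <-84, 1>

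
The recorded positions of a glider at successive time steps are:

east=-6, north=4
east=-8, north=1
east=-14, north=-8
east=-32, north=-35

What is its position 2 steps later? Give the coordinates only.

east=-248, north=-359

The jumps are (-2,-3), (-6,-9), (-18,-27) — a geometric progression with ratio 3.
step 4: east=-32, north=-35 + (-54,-81) → east=-86, north=-116
step 5: east=-86, north=-116 + (-162,-243) → east=-248, north=-359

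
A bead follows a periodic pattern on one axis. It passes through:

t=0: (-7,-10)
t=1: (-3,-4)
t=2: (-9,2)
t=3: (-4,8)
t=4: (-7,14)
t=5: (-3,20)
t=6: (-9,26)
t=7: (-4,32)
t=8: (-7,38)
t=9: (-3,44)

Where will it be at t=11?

The first coordinate repeats the cycle [-7, -3, -9, -4] with period 4; step 11 mod 4 = 3, giving -4.
The second coordinate changes by +6 each step, so at step 11 it is -10 + 11·(6) = 56.

(-4,56)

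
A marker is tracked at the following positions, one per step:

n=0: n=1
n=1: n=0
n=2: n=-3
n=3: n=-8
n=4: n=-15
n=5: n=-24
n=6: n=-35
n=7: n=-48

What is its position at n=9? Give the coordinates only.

Taking differences between consecutive positions: -1, -3, -5, -7, -9, -11, -13. These grow by -2 each step.
step 8: -48 − 15 → n=-63
step 9: -63 − 17 → n=-80

n=-80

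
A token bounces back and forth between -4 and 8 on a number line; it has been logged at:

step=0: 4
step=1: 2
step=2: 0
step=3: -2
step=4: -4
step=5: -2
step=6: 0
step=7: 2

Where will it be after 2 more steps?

The value reflects between -4 and 8, moving 2 per step.
  step 8: 2 → 4
  step 9: 4 → 6

6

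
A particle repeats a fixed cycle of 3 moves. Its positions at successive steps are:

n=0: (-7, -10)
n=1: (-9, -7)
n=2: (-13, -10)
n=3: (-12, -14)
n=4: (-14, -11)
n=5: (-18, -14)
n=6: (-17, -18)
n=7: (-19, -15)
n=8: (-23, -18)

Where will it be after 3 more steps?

(-28, -22)

The moves between consecutive positions are (-2, +3), (-4, -3), (+1, -4), (-2, +3), (-4, -3), (+1, -4), (-2, +3), (-4, -3); they repeat the 3-cycle [(-2, +3), (-4, -3), (+1, -4)].
step 9: apply (+1, -4) → (-22, -22)
step 10: apply (-2, +3) → (-24, -19)
step 11: apply (-4, -3) → (-28, -22)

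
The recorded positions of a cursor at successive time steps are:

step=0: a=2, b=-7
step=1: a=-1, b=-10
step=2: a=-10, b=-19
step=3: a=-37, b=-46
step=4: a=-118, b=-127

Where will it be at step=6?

Step-to-step displacements: (-3, -3), (-9, -9), (-27, -27), (-81, -81); each is 3× the previous.
step 5: a=-118, b=-127 + (-243, -243) → a=-361, b=-370
step 6: a=-361, b=-370 + (-729, -729) → a=-1090, b=-1099

a=-1090, b=-1099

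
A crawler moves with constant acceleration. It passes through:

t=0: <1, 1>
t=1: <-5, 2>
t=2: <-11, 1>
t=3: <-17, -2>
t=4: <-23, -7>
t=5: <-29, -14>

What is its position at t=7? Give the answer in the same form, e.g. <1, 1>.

First differences are <-6, +1>, <-6, -1>, <-6, -3>, <-6, -5>, <-6, -7>; their common second difference is <+0, -2> (constant acceleration).
step 6: <-29, -14> + <-6, -9> → <-35, -23>
step 7: <-35, -23> + <-6, -11> → <-41, -34>

<-41, -34>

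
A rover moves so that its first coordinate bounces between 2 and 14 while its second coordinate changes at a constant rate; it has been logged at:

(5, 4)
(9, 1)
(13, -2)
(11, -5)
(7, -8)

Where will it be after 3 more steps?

(9, -17)

The first coordinate reflects between 2 and 14, moving 4 per step.
  step 5: 7 → 3
  step 6: 3 → 5
  step 7: 5 → 9
The second coordinate changes by -3 each step: at step 7 it is -17.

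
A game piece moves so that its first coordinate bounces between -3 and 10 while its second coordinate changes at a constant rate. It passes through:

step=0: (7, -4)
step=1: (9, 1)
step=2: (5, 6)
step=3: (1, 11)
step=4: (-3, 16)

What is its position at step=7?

(9, 31)

The first coordinate reflects between -3 and 10, moving 4 per step.
  step 5: -3 → 1
  step 6: 1 → 5
  step 7: 5 → 9
The second coordinate changes by +5 each step: at step 7 it is 31.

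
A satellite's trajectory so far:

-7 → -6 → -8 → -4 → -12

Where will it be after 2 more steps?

The jumps are +1, -2, +4, -8 — a geometric progression with ratio -2.
step 5: -12 + 16 → 4
step 6: 4 − 32 → -28

-28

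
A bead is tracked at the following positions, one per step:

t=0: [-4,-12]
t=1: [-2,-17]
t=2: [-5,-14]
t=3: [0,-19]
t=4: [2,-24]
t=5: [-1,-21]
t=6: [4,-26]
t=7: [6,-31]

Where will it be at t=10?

The moves between consecutive positions are [+2,-5], [-3,+3], [+5,-5], [+2,-5], [-3,+3], [+5,-5], [+2,-5]; they repeat the 3-cycle [[+2,-5], [-3,+3], [+5,-5]].
step 8: apply [-3,+3] → [3,-28]
step 9: apply [+5,-5] → [8,-33]
step 10: apply [+2,-5] → [10,-38]

[10,-38]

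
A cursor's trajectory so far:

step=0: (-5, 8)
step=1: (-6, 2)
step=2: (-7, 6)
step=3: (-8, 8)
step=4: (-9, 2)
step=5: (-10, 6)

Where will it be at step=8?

First: linear, -1 per step → -13 at step 8.
Second: cycles through 8, 2, 6 every 3 steps. Step 8 lands at position 2 of the cycle → 6.

(-13, 6)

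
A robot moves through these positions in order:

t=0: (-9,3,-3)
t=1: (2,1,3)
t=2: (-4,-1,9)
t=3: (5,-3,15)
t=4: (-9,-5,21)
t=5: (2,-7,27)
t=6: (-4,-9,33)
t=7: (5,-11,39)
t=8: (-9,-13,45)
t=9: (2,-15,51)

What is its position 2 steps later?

The first coordinate repeats the cycle [-9, 2, -4, 5] with period 4; step 11 mod 4 = 3, giving 5.
The second coordinate changes by -2 each step, so at step 11 it is 3 + 11·(-2) = -19.
The third coordinate changes by +6 each step, so at step 11 it is -3 + 11·(6) = 63.

(5,-19,63)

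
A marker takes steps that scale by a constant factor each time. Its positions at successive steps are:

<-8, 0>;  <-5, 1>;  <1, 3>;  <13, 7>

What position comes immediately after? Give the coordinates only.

<37, 15>

Step-to-step displacements: <+3, +1>, <+6, +2>, <+12, +4>; each is 2× the previous.
step 4: <13, 7> + <+24, +8> → <37, 15>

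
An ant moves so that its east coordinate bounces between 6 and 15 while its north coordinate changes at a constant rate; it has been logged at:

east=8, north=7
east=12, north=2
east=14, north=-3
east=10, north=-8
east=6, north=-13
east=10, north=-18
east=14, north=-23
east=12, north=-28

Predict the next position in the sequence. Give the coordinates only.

east=8, north=-33

The east coordinate reflects between 6 and 15, moving 4 per step.
  step 8: 12 → 8
The north coordinate changes by -5 each step: at step 8 it is -33.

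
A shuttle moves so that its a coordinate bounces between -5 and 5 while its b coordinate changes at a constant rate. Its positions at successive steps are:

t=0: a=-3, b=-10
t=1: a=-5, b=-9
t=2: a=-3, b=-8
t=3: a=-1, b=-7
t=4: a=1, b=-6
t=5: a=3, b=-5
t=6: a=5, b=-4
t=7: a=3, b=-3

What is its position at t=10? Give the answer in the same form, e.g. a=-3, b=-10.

The a coordinate reflects between -5 and 5, moving 2 per step.
  step 8: 3 → 1
  step 9: 1 → -1
  step 10: -1 → -3
The b coordinate changes by +1 each step: at step 10 it is 0.

a=-3, b=0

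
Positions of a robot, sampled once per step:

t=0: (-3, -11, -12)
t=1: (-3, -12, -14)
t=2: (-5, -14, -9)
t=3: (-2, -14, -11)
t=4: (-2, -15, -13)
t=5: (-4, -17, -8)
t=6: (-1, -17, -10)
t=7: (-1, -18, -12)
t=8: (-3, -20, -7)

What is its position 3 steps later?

(-2, -23, -6)

The moves between consecutive positions are (+0, -1, -2), (-2, -2, +5), (+3, +0, -2), (+0, -1, -2), (-2, -2, +5), (+3, +0, -2), (+0, -1, -2), (-2, -2, +5); they repeat the 3-cycle [(+0, -1, -2), (-2, -2, +5), (+3, +0, -2)].
step 9: apply (+3, +0, -2) → (0, -20, -9)
step 10: apply (+0, -1, -2) → (0, -21, -11)
step 11: apply (-2, -2, +5) → (-2, -23, -6)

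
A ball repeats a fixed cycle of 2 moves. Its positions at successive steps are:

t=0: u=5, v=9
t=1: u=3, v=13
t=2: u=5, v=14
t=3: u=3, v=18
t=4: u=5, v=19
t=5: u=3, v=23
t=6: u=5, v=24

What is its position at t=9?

Step-to-step displacements: (-2, +4), (+2, +1), (-2, +4), (+2, +1), (-2, +4), (+2, +1) — a repeating cycle of length 2.
step 7: apply (-2, +4) → u=3, v=28
step 8: apply (+2, +1) → u=5, v=29
step 9: apply (-2, +4) → u=3, v=33

u=3, v=33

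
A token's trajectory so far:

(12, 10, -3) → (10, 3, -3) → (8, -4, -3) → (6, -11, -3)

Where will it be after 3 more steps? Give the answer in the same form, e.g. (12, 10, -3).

(0, -32, -3)

Constant displacement of (-2, -7, +0) per step.
step 4: (6, -11, -3) + (-2, -7, +0) → (4, -18, -3)
step 5: (4, -18, -3) + (-2, -7, +0) → (2, -25, -3)
step 6: (2, -25, -3) + (-2, -7, +0) → (0, -32, -3)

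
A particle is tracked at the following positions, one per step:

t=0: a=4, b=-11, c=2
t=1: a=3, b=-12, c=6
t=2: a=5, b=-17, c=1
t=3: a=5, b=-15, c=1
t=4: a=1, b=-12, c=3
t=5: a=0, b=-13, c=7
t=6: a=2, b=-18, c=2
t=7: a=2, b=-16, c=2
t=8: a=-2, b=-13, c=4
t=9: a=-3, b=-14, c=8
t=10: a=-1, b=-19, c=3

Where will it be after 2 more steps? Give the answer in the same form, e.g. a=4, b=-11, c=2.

The moves between consecutive positions are (-1, -1, +4), (+2, -5, -5), (+0, +2, +0), (-4, +3, +2), (-1, -1, +4), (+2, -5, -5), (+0, +2, +0), (-4, +3, +2), (-1, -1, +4), (+2, -5, -5); they repeat the 4-cycle [(-1, -1, +4), (+2, -5, -5), (+0, +2, +0), (-4, +3, +2)].
step 11: apply (+0, +2, +0) → a=-1, b=-17, c=3
step 12: apply (-4, +3, +2) → a=-5, b=-14, c=5

a=-5, b=-14, c=5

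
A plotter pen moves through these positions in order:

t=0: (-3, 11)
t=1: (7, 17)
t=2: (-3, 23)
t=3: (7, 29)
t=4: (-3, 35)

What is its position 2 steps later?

(-3, 47)

First: cycles through -3, 7 every 2 steps. Step 6 lands at position 0 of the cycle → -3.
Second: linear, +6 per step → 47 at step 6.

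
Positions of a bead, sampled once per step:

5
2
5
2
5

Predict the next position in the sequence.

Consecutive displacements -3, +3, -3, +3 scale by a factor of -1 each step.
step 5: 5 − 3 → 2

2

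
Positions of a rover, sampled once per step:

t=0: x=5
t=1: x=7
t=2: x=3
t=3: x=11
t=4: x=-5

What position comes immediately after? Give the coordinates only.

x=27

Step-to-step displacements: +2, -4, +8, -16; each is -2× the previous.
step 5: -5 + 32 → x=27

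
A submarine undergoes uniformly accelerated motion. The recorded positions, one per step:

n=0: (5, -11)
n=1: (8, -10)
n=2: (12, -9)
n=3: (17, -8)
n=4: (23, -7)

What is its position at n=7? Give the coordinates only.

First differences are (+3, +1), (+4, +1), (+5, +1), (+6, +1); their common second difference is (+1, +0) (constant acceleration).
step 5: (23, -7) + (+7, +1) → (30, -6)
step 6: (30, -6) + (+8, +1) → (38, -5)
step 7: (38, -5) + (+9, +1) → (47, -4)

(47, -4)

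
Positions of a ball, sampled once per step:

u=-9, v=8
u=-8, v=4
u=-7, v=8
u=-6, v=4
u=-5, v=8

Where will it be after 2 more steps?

u=-3, v=8

U: linear, +1 per step → -3 at step 6.
V: cycles through 8, 4 every 2 steps. Step 6 lands at position 0 of the cycle → 8.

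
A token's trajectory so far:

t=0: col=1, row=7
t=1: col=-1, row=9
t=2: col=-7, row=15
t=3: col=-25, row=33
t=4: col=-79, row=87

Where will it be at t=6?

col=-727, row=735

The jumps are (-2, +2), (-6, +6), (-18, +18), (-54, +54) — a geometric progression with ratio 3.
step 5: col=-79, row=87 + (-162, +162) → col=-241, row=249
step 6: col=-241, row=249 + (-486, +486) → col=-727, row=735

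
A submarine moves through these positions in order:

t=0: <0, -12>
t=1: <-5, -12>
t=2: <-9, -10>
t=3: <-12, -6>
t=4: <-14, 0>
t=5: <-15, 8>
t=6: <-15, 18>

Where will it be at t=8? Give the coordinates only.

<-12, 44>

Successive displacements: <-5, +0>, <-4, +2>, <-3, +4>, <-2, +6>, <-1, +8>, <+0, +10> — each changes by <+1, +2>.
step 7: <-15, 18> + <+1, +12> → <-14, 30>
step 8: <-14, 30> + <+2, +14> → <-12, 44>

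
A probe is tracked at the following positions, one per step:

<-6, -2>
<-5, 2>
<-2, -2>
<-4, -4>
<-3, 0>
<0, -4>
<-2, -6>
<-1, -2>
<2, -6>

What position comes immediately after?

The moves between consecutive positions are <+1, +4>, <+3, -4>, <-2, -2>, <+1, +4>, <+3, -4>, <-2, -2>, <+1, +4>, <+3, -4>; they repeat the 3-cycle [<+1, +4>, <+3, -4>, <-2, -2>].
step 9: apply <-2, -2> → <0, -8>

<0, -8>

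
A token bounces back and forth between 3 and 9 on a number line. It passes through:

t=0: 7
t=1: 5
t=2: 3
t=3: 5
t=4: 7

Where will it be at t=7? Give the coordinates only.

5

The value travels 2 per step and bounces off the walls at 3 and 9.
  step 5: 7 → 9
  step 6: 9 → 7
  step 7: 7 → 5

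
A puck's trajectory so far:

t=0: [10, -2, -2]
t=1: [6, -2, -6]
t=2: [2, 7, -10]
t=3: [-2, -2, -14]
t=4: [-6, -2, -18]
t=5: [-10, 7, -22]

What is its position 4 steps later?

[-26, -2, -38]

First: linear, -4 per step → -26 at step 9.
Second: cycles through -2, -2, 7 every 3 steps. Step 9 lands at position 0 of the cycle → -2.
Third: linear, -4 per step → -38 at step 9.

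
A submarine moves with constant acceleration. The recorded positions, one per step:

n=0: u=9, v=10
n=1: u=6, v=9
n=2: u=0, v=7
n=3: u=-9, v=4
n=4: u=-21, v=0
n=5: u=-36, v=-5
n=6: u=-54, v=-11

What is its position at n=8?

u=-99, v=-26

First differences are (-3, -1), (-6, -2), (-9, -3), (-12, -4), (-15, -5), (-18, -6); their common second difference is (-3, -1) (constant acceleration).
step 7: u=-54, v=-11 + (-21, -7) → u=-75, v=-18
step 8: u=-75, v=-18 + (-24, -8) → u=-99, v=-26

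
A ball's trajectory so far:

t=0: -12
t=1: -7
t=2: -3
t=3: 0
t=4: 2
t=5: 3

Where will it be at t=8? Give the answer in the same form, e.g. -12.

0

Successive displacements: +5, +4, +3, +2, +1 — each changes by -1.
step 6: 3 + 0 → 3
step 7: 3 − 1 → 2
step 8: 2 − 2 → 0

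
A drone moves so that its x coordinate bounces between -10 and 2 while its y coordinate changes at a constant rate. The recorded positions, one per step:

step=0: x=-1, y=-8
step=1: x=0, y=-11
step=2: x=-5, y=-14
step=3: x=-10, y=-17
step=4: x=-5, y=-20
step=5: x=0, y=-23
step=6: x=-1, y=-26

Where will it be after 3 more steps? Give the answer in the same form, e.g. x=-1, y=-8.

The x coordinate reflects between -10 and 2, moving 5 per step.
  step 7: -1 → -6
  step 8: -6 → -9
  step 9: -9 → -4
The y coordinate changes by -3 each step: at step 9 it is -35.

x=-4, y=-35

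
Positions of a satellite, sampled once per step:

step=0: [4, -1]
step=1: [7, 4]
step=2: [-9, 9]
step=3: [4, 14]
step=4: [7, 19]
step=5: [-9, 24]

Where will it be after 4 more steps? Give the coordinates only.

The first coordinate repeats the cycle [4, 7, -9] with period 3; step 9 mod 3 = 0, giving 4.
The second coordinate changes by +5 each step, so at step 9 it is -1 + 9·(5) = 44.

[4, 44]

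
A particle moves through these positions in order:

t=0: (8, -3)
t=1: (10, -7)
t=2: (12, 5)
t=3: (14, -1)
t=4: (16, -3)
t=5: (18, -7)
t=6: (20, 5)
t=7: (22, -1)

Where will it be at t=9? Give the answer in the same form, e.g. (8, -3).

(26, -7)

First: linear, +2 per step → 26 at step 9.
Second: cycles through -3, -7, 5, -1 every 4 steps. Step 9 lands at position 1 of the cycle → -7.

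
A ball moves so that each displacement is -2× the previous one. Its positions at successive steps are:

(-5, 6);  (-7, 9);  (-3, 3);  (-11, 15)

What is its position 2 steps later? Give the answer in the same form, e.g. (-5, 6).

The jumps are (-2, +3), (+4, -6), (-8, +12) — a geometric progression with ratio -2.
step 4: (-11, 15) + (+16, -24) → (5, -9)
step 5: (5, -9) + (-32, +48) → (-27, 39)

(-27, 39)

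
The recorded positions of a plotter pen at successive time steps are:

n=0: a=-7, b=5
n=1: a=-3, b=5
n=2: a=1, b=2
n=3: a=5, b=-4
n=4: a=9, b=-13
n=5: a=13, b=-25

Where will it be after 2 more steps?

a=21, b=-58

Successive displacements: (+4, +0), (+4, -3), (+4, -6), (+4, -9), (+4, -12) — each changes by (+0, -3).
step 6: a=13, b=-25 + (+4, -15) → a=17, b=-40
step 7: a=17, b=-40 + (+4, -18) → a=21, b=-58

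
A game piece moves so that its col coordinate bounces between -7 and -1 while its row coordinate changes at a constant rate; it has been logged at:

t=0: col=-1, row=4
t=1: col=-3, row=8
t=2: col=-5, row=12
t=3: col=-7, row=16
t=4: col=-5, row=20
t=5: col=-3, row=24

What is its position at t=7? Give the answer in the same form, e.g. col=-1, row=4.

The col coordinate reflects between -7 and -1, moving 2 per step.
  step 6: -3 → -1
  step 7: -1 → -3
The row coordinate changes by +4 each step: at step 7 it is 32.

col=-3, row=32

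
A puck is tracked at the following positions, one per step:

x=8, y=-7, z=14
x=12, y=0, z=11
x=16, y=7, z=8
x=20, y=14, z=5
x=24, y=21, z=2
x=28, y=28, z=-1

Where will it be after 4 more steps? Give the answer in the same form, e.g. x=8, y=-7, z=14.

Each step adds (+4, +7, -3) to the position.
step 6: x=28, y=28, z=-1 + (+4, +7, -3) → x=32, y=35, z=-4
step 7: x=32, y=35, z=-4 + (+4, +7, -3) → x=36, y=42, z=-7
step 8: x=36, y=42, z=-7 + (+4, +7, -3) → x=40, y=49, z=-10
step 9: x=40, y=49, z=-10 + (+4, +7, -3) → x=44, y=56, z=-13

x=44, y=56, z=-13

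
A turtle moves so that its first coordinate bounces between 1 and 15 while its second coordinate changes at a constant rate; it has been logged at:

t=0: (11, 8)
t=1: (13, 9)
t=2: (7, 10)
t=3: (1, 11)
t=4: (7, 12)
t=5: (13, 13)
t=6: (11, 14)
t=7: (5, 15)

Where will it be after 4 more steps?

(9, 19)

The first coordinate travels 6 per step and bounces off the walls at 1 and 15.
  step 8: 5 → 3
  step 9: 3 → 9
  step 10: 9 → 15
  step 11: 15 → 9
The second coordinate changes by +1 each step: at step 11 it is 19.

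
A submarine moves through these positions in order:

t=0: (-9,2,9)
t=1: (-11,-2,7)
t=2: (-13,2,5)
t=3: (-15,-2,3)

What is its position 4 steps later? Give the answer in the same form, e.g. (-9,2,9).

First: linear, -2 per step → -23 at step 7.
Second: cycles through 2, -2 every 2 steps. Step 7 lands at position 1 of the cycle → -2.
Third: linear, -2 per step → -5 at step 7.

(-23,-2,-5)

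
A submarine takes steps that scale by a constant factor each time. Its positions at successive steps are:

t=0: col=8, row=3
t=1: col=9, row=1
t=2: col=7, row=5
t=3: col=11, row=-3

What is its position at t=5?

Step-to-step displacements: (+1,-2), (-2,+4), (+4,-8); each is -2× the previous.
step 4: col=11, row=-3 + (-8,+16) → col=3, row=13
step 5: col=3, row=13 + (+16,-32) → col=19, row=-19

col=19, row=-19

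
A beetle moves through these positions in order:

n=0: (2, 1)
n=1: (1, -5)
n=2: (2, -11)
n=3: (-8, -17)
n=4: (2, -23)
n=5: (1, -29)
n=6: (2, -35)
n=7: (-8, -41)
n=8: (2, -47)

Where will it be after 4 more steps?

First: cycles through 2, 1, 2, -8 every 4 steps. Step 12 lands at position 0 of the cycle → 2.
Second: linear, -6 per step → -71 at step 12.

(2, -71)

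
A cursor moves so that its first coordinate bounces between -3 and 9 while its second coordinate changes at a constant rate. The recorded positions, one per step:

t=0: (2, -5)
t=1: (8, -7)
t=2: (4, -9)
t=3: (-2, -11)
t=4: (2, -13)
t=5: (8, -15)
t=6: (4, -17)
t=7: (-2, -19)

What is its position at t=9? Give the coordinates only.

The first coordinate travels 6 per step and bounces off the walls at -3 and 9.
  step 8: -2 → 2
  step 9: 2 → 8
The second coordinate changes by -2 each step: at step 9 it is -23.

(8, -23)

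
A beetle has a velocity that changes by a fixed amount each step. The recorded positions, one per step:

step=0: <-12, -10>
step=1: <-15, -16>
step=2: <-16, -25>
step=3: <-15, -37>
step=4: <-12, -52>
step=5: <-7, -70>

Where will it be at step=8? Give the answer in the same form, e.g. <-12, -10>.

First differences are <-3, -6>, <-1, -9>, <+1, -12>, <+3, -15>, <+5, -18>; their common second difference is <+2, -3> (constant acceleration).
step 6: <-7, -70> + <+7, -21> → <0, -91>
step 7: <0, -91> + <+9, -24> → <9, -115>
step 8: <9, -115> + <+11, -27> → <20, -142>

<20, -142>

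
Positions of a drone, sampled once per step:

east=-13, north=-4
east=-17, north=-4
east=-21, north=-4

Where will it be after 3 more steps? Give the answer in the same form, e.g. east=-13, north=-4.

Constant displacement of (-4,+0) per step.
step 3: east=-21, north=-4 + (-4,+0) → east=-25, north=-4
step 4: east=-25, north=-4 + (-4,+0) → east=-29, north=-4
step 5: east=-29, north=-4 + (-4,+0) → east=-33, north=-4

east=-33, north=-4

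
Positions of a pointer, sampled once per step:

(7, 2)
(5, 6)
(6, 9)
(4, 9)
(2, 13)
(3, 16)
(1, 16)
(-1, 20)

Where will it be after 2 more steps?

(-2, 23)

Step-to-step displacements: (-2, +4), (+1, +3), (-2, +0), (-2, +4), (+1, +3), (-2, +0), (-2, +4) — a repeating cycle of length 3.
step 8: apply (+1, +3) → (0, 23)
step 9: apply (-2, +0) → (-2, 23)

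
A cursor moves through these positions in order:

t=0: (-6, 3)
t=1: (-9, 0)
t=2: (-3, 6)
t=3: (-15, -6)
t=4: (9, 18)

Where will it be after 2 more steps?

Consecutive displacements (-3, -3), (+6, +6), (-12, -12), (+24, +24) scale by a factor of -2 each step.
step 5: (9, 18) + (-48, -48) → (-39, -30)
step 6: (-39, -30) + (+96, +96) → (57, 66)

(57, 66)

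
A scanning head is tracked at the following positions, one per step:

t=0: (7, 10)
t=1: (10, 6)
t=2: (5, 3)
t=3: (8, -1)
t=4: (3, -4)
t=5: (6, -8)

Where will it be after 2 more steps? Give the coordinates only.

(4, -15)

The moves between consecutive positions are (+3, -4), (-5, -3), (+3, -4), (-5, -3), (+3, -4); they repeat the 2-cycle [(+3, -4), (-5, -3)].
step 6: apply (-5, -3) → (1, -11)
step 7: apply (+3, -4) → (4, -15)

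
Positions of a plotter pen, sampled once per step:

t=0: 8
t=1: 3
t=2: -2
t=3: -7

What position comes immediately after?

The position changes by -5 every step.
step 4: -7 − 5 → -12

-12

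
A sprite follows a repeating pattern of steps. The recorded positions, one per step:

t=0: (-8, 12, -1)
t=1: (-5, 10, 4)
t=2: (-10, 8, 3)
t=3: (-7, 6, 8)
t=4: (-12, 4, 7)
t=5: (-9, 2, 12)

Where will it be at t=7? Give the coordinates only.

(-11, -2, 16)

Differencing gives (+3, -2, +5), (-5, -2, -1), (+3, -2, +5), (-5, -2, -1), (+3, -2, +5). This is the pattern (+3, -2, +5), (-5, -2, -1) repeated.
step 6: apply (-5, -2, -1) → (-14, 0, 11)
step 7: apply (+3, -2, +5) → (-11, -2, 16)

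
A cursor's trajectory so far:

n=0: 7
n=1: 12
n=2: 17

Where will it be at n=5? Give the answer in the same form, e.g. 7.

32

The position changes by +5 every step.
step 3: 17 + 5 → 22
step 4: 22 + 5 → 27
step 5: 27 + 5 → 32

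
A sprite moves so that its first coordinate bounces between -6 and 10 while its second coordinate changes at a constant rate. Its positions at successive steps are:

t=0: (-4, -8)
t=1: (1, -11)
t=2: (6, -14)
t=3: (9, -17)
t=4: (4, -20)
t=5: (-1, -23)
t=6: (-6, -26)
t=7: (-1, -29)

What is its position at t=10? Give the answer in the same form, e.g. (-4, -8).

The first coordinate reflects between -6 and 10, moving 5 per step.
  step 8: -1 → 4
  step 9: 4 → 9
  step 10: 9 → 6
The second coordinate changes by -3 each step: at step 10 it is -38.

(6, -38)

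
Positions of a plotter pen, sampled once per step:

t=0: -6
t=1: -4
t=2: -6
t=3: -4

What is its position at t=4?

-6

Step-to-step displacements: +2, -2, +2; each is -1× the previous.
step 4: -4 − 2 → -6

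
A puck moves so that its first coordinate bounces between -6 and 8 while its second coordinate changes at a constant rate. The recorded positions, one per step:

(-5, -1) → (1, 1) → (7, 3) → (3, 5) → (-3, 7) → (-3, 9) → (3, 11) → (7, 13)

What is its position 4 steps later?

(5, 21)

The first coordinate travels 6 per step and bounces off the walls at -6 and 8.
  step 8: 7 → 1
  step 9: 1 → -5
  step 10: -5 → -1
  step 11: -1 → 5
The second coordinate changes by +2 each step: at step 11 it is 21.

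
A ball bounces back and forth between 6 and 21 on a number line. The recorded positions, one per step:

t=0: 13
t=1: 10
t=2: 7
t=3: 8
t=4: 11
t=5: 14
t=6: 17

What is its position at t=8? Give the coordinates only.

The value reflects between 6 and 21, moving 3 per step.
  step 7: 17 → 20
  step 8: 20 → 19

19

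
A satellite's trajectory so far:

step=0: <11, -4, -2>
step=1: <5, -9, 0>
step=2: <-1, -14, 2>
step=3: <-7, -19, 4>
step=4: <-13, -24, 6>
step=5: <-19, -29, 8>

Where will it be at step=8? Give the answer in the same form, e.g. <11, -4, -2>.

<-37, -44, 14>

Each step adds <-6, -5, +2> to the position.
step 6: <-19, -29, 8> + <-6, -5, +2> → <-25, -34, 10>
step 7: <-25, -34, 10> + <-6, -5, +2> → <-31, -39, 12>
step 8: <-31, -39, 12> + <-6, -5, +2> → <-37, -44, 14>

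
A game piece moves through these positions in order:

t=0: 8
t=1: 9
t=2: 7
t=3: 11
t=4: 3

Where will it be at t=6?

The jumps are +1, -2, +4, -8 — a geometric progression with ratio -2.
step 5: 3 + 16 → 19
step 6: 19 − 32 → -13

-13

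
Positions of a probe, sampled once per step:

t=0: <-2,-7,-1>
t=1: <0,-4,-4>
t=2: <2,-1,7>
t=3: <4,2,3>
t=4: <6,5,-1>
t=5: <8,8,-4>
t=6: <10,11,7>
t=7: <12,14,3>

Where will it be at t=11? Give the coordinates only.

<20,26,3>

The first coordinate changes by +2 each step, so at step 11 it is -2 + 11·(2) = 20.
The second coordinate changes by +3 each step, so at step 11 it is -7 + 11·(3) = 26.
The third coordinate repeats the cycle [-1, -4, 7, 3] with period 4; step 11 mod 4 = 3, giving 3.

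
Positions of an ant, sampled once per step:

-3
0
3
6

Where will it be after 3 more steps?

15

The position changes by +3 every step.
step 4: 6 + 3 → 9
step 5: 9 + 3 → 12
step 6: 12 + 3 → 15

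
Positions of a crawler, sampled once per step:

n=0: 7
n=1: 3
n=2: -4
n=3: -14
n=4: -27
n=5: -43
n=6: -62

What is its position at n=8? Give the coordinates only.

Taking differences between consecutive positions: -4, -7, -10, -13, -16, -19. These grow by -3 each step.
step 7: -62 − 22 → -84
step 8: -84 − 25 → -109

-109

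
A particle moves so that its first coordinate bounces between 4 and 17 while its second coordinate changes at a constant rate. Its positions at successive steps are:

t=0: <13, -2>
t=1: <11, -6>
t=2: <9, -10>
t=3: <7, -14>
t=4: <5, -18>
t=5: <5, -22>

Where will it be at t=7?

The first coordinate travels 2 per step and bounces off the walls at 4 and 17.
  step 6: 5 → 7
  step 7: 7 → 9
The second coordinate changes by -4 each step: at step 7 it is -30.

<9, -30>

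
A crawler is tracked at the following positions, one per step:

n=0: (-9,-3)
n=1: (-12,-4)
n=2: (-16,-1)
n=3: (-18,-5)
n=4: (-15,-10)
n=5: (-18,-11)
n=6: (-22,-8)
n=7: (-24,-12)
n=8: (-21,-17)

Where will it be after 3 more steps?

Step-to-step displacements: (-3,-1), (-4,+3), (-2,-4), (+3,-5), (-3,-1), (-4,+3), (-2,-4), (+3,-5) — a repeating cycle of length 4.
step 9: apply (-3,-1) → (-24,-18)
step 10: apply (-4,+3) → (-28,-15)
step 11: apply (-2,-4) → (-30,-19)

(-30,-19)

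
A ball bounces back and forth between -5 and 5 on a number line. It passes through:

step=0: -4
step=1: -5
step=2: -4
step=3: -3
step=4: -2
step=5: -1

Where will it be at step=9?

3

The value reflects between -5 and 5, moving 1 per step.
  step 6: -1 → 0
  step 7: 0 → 1
  step 8: 1 → 2
  step 9: 2 → 3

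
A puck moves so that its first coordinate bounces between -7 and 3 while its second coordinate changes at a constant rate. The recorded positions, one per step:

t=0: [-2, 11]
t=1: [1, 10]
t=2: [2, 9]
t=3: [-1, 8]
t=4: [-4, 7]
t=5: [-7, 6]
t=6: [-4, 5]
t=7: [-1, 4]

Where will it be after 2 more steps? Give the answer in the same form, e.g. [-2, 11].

The first coordinate travels 3 per step and bounces off the walls at -7 and 3.
  step 8: -1 → 2
  step 9: 2 → 1
The second coordinate changes by -1 each step: at step 9 it is 2.

[1, 2]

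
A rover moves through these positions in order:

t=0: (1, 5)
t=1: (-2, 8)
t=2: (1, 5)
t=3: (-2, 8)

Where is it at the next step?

Consecutive displacements (-3, +3), (+3, -3), (-3, +3) scale by a factor of -1 each step.
step 4: (-2, 8) + (+3, -3) → (1, 5)

(1, 5)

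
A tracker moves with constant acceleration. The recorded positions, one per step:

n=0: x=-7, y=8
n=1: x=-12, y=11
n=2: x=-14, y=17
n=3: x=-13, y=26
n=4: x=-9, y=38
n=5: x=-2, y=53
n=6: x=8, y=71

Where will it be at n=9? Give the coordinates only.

First differences are (-5,+3), (-2,+6), (+1,+9), (+4,+12), (+7,+15), (+10,+18); their common second difference is (+3,+3) (constant acceleration).
step 7: x=8, y=71 + (+13,+21) → x=21, y=92
step 8: x=21, y=92 + (+16,+24) → x=37, y=116
step 9: x=37, y=116 + (+19,+27) → x=56, y=143

x=56, y=143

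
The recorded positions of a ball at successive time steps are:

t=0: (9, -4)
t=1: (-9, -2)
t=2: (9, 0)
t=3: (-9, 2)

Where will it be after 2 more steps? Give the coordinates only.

(-9, 6)

First: cycles through 9, -9 every 2 steps. Step 5 lands at position 1 of the cycle → -9.
Second: linear, +2 per step → 6 at step 5.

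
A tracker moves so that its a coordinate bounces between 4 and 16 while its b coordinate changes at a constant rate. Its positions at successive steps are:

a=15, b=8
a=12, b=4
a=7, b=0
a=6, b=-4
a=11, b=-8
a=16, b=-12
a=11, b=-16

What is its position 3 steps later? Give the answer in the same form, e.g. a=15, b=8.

The a coordinate reflects between 4 and 16, moving 5 per step.
  step 7: 11 → 6
  step 8: 6 → 7
  step 9: 7 → 12
The b coordinate changes by -4 each step: at step 9 it is -28.

a=12, b=-28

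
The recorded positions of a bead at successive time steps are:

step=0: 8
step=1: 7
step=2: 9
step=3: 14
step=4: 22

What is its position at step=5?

33

Successive displacements: -1, +2, +5, +8 — each changes by +3.
step 5: 22 + 11 → 33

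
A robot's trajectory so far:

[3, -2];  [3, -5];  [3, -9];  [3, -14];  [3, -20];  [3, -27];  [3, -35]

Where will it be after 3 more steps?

Successive displacements: [+0, -3], [+0, -4], [+0, -5], [+0, -6], [+0, -7], [+0, -8] — each changes by [+0, -1].
step 7: [3, -35] + [+0, -9] → [3, -44]
step 8: [3, -44] + [+0, -10] → [3, -54]
step 9: [3, -54] + [+0, -11] → [3, -65]

[3, -65]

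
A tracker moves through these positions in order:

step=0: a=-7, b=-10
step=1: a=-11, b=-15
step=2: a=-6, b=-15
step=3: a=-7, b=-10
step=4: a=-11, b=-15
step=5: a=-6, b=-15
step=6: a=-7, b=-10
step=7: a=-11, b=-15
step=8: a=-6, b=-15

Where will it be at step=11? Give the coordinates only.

a=-6, b=-15

Step-to-step displacements: (-4, -5), (+5, +0), (-1, +5), (-4, -5), (+5, +0), (-1, +5), (-4, -5), (+5, +0) — a repeating cycle of length 3.
step 9: apply (-1, +5) → a=-7, b=-10
step 10: apply (-4, -5) → a=-11, b=-15
step 11: apply (+5, +0) → a=-6, b=-15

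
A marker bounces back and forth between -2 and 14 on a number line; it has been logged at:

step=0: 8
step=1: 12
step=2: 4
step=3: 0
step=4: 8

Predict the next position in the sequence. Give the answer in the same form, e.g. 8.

12

The value reflects between -2 and 14, moving 8 per step.
  step 5: 8 → 12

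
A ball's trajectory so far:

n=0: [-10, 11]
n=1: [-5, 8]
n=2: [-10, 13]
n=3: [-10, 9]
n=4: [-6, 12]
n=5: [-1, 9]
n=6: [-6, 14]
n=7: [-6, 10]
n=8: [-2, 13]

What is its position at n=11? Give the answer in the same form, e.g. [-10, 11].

Step-to-step displacements: [+5, -3], [-5, +5], [+0, -4], [+4, +3], [+5, -3], [-5, +5], [+0, -4], [+4, +3] — a repeating cycle of length 4.
step 9: apply [+5, -3] → [3, 10]
step 10: apply [-5, +5] → [-2, 15]
step 11: apply [+0, -4] → [-2, 11]

[-2, 11]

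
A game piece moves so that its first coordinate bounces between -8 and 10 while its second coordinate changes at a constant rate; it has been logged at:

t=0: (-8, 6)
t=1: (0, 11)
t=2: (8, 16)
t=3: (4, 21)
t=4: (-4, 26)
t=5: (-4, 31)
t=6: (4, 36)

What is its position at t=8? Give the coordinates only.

(0, 46)

The first coordinate travels 8 per step and bounces off the walls at -8 and 10.
  step 7: 4 → 8
  step 8: 8 → 0
The second coordinate changes by +5 each step: at step 8 it is 46.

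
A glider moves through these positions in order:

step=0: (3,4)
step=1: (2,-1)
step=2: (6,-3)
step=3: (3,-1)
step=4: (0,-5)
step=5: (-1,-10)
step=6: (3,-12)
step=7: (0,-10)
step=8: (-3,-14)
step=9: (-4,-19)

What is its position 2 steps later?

(-3,-19)

Step-to-step displacements: (-1,-5), (+4,-2), (-3,+2), (-3,-4), (-1,-5), (+4,-2), (-3,+2), (-3,-4), (-1,-5) — a repeating cycle of length 4.
step 10: apply (+4,-2) → (0,-21)
step 11: apply (-3,+2) → (-3,-19)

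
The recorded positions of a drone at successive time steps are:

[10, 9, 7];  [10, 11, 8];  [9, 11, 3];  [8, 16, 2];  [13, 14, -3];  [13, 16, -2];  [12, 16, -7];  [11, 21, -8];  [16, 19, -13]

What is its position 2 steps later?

Differencing gives [+0, +2, +1], [-1, +0, -5], [-1, +5, -1], [+5, -2, -5], [+0, +2, +1], [-1, +0, -5], [-1, +5, -1], [+5, -2, -5]. This is the pattern [+0, +2, +1], [-1, +0, -5], [-1, +5, -1], [+5, -2, -5] repeated.
step 9: apply [+0, +2, +1] → [16, 21, -12]
step 10: apply [-1, +0, -5] → [15, 21, -17]

[15, 21, -17]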